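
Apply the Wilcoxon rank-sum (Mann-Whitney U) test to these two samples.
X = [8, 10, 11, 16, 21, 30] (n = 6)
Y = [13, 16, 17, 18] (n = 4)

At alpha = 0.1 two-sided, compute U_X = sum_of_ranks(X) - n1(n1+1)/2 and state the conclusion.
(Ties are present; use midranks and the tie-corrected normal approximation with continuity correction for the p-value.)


Step 1: Combine and sort all 10 observations; assign midranks.
sorted (value, group): (8,X), (10,X), (11,X), (13,Y), (16,X), (16,Y), (17,Y), (18,Y), (21,X), (30,X)
ranks: 8->1, 10->2, 11->3, 13->4, 16->5.5, 16->5.5, 17->7, 18->8, 21->9, 30->10
Step 2: Rank sum for X: R1 = 1 + 2 + 3 + 5.5 + 9 + 10 = 30.5.
Step 3: U_X = R1 - n1(n1+1)/2 = 30.5 - 6*7/2 = 30.5 - 21 = 9.5.
       U_Y = n1*n2 - U_X = 24 - 9.5 = 14.5.
Step 4: Ties are present, so use the tie-corrected normal approximation (with continuity correction) for the p-value.
Step 5: p-value = 0.668870; compare to alpha = 0.1. fail to reject H0.

U_X = 9.5, p = 0.668870, fail to reject H0 at alpha = 0.1.


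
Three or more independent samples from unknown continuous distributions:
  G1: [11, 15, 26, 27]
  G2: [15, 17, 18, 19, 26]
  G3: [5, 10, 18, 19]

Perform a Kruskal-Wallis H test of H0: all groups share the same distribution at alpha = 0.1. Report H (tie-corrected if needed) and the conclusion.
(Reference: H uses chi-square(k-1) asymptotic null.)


Step 1: Combine all N = 13 observations and assign midranks.
sorted (value, group, rank): (5,G3,1), (10,G3,2), (11,G1,3), (15,G1,4.5), (15,G2,4.5), (17,G2,6), (18,G2,7.5), (18,G3,7.5), (19,G2,9.5), (19,G3,9.5), (26,G1,11.5), (26,G2,11.5), (27,G1,13)
Step 2: Sum ranks within each group.
R_1 = 32 (n_1 = 4)
R_2 = 39 (n_2 = 5)
R_3 = 20 (n_3 = 4)
Step 3: H = 12/(N(N+1)) * sum(R_i^2/n_i) - 3(N+1)
     = 12/(13*14) * (32^2/4 + 39^2/5 + 20^2/4) - 3*14
     = 0.065934 * 660.2 - 42
     = 1.529670.
Step 4: Ties present; correction factor C = 1 - 24/(13^3 - 13) = 0.989011. Corrected H = 1.529670 / 0.989011 = 1.546667.
Step 5: Under H0, H ~ chi^2(2); p-value = 0.461472.
Step 6: alpha = 0.1. fail to reject H0.

H = 1.5467, df = 2, p = 0.461472, fail to reject H0.


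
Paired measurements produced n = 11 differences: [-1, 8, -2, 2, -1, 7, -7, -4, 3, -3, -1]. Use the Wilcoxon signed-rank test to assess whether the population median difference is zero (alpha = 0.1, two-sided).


Step 1: Drop any zero differences (none here) and take |d_i|.
|d| = [1, 8, 2, 2, 1, 7, 7, 4, 3, 3, 1]
Step 2: Midrank |d_i| (ties get averaged ranks).
ranks: |1|->2, |8|->11, |2|->4.5, |2|->4.5, |1|->2, |7|->9.5, |7|->9.5, |4|->8, |3|->6.5, |3|->6.5, |1|->2
Step 3: Attach original signs; sum ranks with positive sign and with negative sign.
W+ = 11 + 4.5 + 9.5 + 6.5 = 31.5
W- = 2 + 4.5 + 2 + 9.5 + 8 + 6.5 + 2 = 34.5
(Check: W+ + W- = 66 should equal n(n+1)/2 = 66.)
Step 4: Test statistic W = min(W+, W-) = 31.5.
Step 5: Ties in |d|, so use the tie-corrected normal approximation.
        E[W] = n(n+1)/4 = 11*12/4 = 33.
        Tie groups: |d|=1 (t=3), |d|=2 (t=2), |d|=3 (t=2), |d|=7 (t=2); sum(t^3 - t) = 42.
        Var[W] = n(n+1)(2n+1)/24 - sum(t^3-t)/48 = 3036/24 - 42/48 = 125.625.
        z = (W - E[W]) / sqrt(Var[W]) = (31.5 - 33) / 11.2083 = -0.1338.
        Two-sided p = 2*Phi(z) = 0.893537.
Step 6: alpha = 0.1. fail to reject H0.

W+ = 31.5, W- = 34.5, W = min = 31.5, p = 0.893537, fail to reject H0.


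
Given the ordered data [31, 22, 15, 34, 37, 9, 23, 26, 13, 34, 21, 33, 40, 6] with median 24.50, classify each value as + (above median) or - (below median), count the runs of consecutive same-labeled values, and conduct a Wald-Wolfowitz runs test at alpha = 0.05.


Step 1: Compute median = 24.50; label A = above, B = below.
Labels in order: ABBAABBABABAAB  (n_A = 7, n_B = 7)
Step 2: Count runs R = 10.
Step 3: Under H0 (random ordering), E[R] = 2*n_A*n_B/(n_A+n_B) + 1 = 2*7*7/14 + 1 = 8.0000.
        Var[R] = 2*n_A*n_B*(2*n_A*n_B - n_A - n_B) / ((n_A+n_B)^2 * (n_A+n_B-1)) = 8232/2548 = 3.2308.
        SD[R] = 1.7974.
Step 4: Continuity-corrected z = (R - 0.5 - E[R]) / SD[R] = (10 - 0.5 - 8.0000) / 1.7974 = 0.8345.
Step 5: Two-sided p-value via normal approximation = 2*(1 - Phi(|z|)) = 0.403986.
Step 6: alpha = 0.05. fail to reject H0.

R = 10, z = 0.8345, p = 0.403986, fail to reject H0.


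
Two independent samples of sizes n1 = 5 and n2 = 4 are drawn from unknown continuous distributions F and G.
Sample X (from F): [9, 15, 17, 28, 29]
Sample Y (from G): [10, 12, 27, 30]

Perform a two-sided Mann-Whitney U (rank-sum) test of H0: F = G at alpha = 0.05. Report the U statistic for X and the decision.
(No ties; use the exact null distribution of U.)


Step 1: Combine and sort all 9 observations; assign midranks.
sorted (value, group): (9,X), (10,Y), (12,Y), (15,X), (17,X), (27,Y), (28,X), (29,X), (30,Y)
ranks: 9->1, 10->2, 12->3, 15->4, 17->5, 27->6, 28->7, 29->8, 30->9
Step 2: Rank sum for X: R1 = 1 + 4 + 5 + 7 + 8 = 25.
Step 3: U_X = R1 - n1(n1+1)/2 = 25 - 5*6/2 = 25 - 15 = 10.
       U_Y = n1*n2 - U_X = 20 - 10 = 10.
Step 4: No ties, so the exact null distribution of U (based on enumerating the C(9,5) = 126 equally likely rank assignments) gives the two-sided p-value.
Step 5: p-value = 1.000000; compare to alpha = 0.05. fail to reject H0.

U_X = 10, p = 1.000000, fail to reject H0 at alpha = 0.05.


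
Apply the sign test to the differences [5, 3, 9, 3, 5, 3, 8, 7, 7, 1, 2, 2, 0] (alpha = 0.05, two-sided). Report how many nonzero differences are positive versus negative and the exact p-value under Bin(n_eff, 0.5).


Step 1: Discard zero differences. Original n = 13; n_eff = number of nonzero differences = 12.
Nonzero differences (with sign): +5, +3, +9, +3, +5, +3, +8, +7, +7, +1, +2, +2
Step 2: Count signs: positive = 12, negative = 0.
Step 3: Under H0: P(positive) = 0.5, so the number of positives S ~ Bin(12, 0.5).
Step 4: Two-sided exact p-value = sum of Bin(12,0.5) probabilities at or below the observed probability = 0.000488.
Step 5: alpha = 0.05. reject H0.

n_eff = 12, pos = 12, neg = 0, p = 0.000488, reject H0.


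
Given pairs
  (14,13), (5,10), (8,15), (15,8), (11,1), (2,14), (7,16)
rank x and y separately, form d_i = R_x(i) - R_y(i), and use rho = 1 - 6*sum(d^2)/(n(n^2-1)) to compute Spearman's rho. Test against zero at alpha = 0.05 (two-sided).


Step 1: Rank x and y separately (midranks; no ties here).
rank(x): 14->6, 5->2, 8->4, 15->7, 11->5, 2->1, 7->3
rank(y): 13->4, 10->3, 15->6, 8->2, 1->1, 14->5, 16->7
Step 2: d_i = R_x(i) - R_y(i); compute d_i^2.
  (6-4)^2=4, (2-3)^2=1, (4-6)^2=4, (7-2)^2=25, (5-1)^2=16, (1-5)^2=16, (3-7)^2=16
sum(d^2) = 82.
Step 3: rho = 1 - 6*82 / (7*(7^2 - 1)) = 1 - 492/336 = -0.464286.
Step 4: Under H0, t = rho * sqrt((n-2)/(1-rho^2)) = -1.1722 ~ t(5).
Step 5: Two-sided p-value from the t-distribution with 5 df = 0.293934.
Step 6: alpha = 0.05. fail to reject H0.

rho = -0.4643, p = 0.293934, fail to reject H0 at alpha = 0.05.


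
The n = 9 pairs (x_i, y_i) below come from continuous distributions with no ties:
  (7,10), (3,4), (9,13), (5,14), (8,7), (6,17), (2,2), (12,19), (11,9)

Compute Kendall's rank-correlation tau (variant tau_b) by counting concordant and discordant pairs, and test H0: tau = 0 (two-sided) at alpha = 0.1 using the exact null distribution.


Step 1: Enumerate the 36 unordered pairs (i,j) with i<j and classify each by sign(x_j-x_i) * sign(y_j-y_i).
  (1,2):dx=-4,dy=-6->C; (1,3):dx=+2,dy=+3->C; (1,4):dx=-2,dy=+4->D; (1,5):dx=+1,dy=-3->D
  (1,6):dx=-1,dy=+7->D; (1,7):dx=-5,dy=-8->C; (1,8):dx=+5,dy=+9->C; (1,9):dx=+4,dy=-1->D
  (2,3):dx=+6,dy=+9->C; (2,4):dx=+2,dy=+10->C; (2,5):dx=+5,dy=+3->C; (2,6):dx=+3,dy=+13->C
  (2,7):dx=-1,dy=-2->C; (2,8):dx=+9,dy=+15->C; (2,9):dx=+8,dy=+5->C; (3,4):dx=-4,dy=+1->D
  (3,5):dx=-1,dy=-6->C; (3,6):dx=-3,dy=+4->D; (3,7):dx=-7,dy=-11->C; (3,8):dx=+3,dy=+6->C
  (3,9):dx=+2,dy=-4->D; (4,5):dx=+3,dy=-7->D; (4,6):dx=+1,dy=+3->C; (4,7):dx=-3,dy=-12->C
  (4,8):dx=+7,dy=+5->C; (4,9):dx=+6,dy=-5->D; (5,6):dx=-2,dy=+10->D; (5,7):dx=-6,dy=-5->C
  (5,8):dx=+4,dy=+12->C; (5,9):dx=+3,dy=+2->C; (6,7):dx=-4,dy=-15->C; (6,8):dx=+6,dy=+2->C
  (6,9):dx=+5,dy=-8->D; (7,8):dx=+10,dy=+17->C; (7,9):dx=+9,dy=+7->C; (8,9):dx=-1,dy=-10->C
Step 2: C = 25, D = 11, total pairs = 36.
Step 3: tau = (C - D)/(n(n-1)/2) = (25 - 11)/36 = 0.388889.
Step 4: Exact two-sided p-value (enumerate n! = 362880 permutations of y under H0): p = 0.180181.
Step 5: alpha = 0.1. fail to reject H0.

tau_b = 0.3889 (C=25, D=11), p = 0.180181, fail to reject H0.


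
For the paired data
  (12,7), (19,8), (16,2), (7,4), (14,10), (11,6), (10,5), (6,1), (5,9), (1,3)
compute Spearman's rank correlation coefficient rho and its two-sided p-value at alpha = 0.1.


Step 1: Rank x and y separately (midranks; no ties here).
rank(x): 12->7, 19->10, 16->9, 7->4, 14->8, 11->6, 10->5, 6->3, 5->2, 1->1
rank(y): 7->7, 8->8, 2->2, 4->4, 10->10, 6->6, 5->5, 1->1, 9->9, 3->3
Step 2: d_i = R_x(i) - R_y(i); compute d_i^2.
  (7-7)^2=0, (10-8)^2=4, (9-2)^2=49, (4-4)^2=0, (8-10)^2=4, (6-6)^2=0, (5-5)^2=0, (3-1)^2=4, (2-9)^2=49, (1-3)^2=4
sum(d^2) = 114.
Step 3: rho = 1 - 6*114 / (10*(10^2 - 1)) = 1 - 684/990 = 0.309091.
Step 4: Under H0, t = rho * sqrt((n-2)/(1-rho^2)) = 0.9193 ~ t(8).
Step 5: Two-sided p-value from the t-distribution with 8 df = 0.384841.
Step 6: alpha = 0.1. fail to reject H0.

rho = 0.3091, p = 0.384841, fail to reject H0 at alpha = 0.1.


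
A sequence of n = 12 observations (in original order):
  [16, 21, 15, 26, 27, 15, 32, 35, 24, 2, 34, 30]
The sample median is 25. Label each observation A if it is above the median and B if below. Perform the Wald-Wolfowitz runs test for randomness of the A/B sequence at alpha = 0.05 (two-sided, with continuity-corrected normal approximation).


Step 1: Compute median = 25; label A = above, B = below.
Labels in order: BBBAABAABBAA  (n_A = 6, n_B = 6)
Step 2: Count runs R = 6.
Step 3: Under H0 (random ordering), E[R] = 2*n_A*n_B/(n_A+n_B) + 1 = 2*6*6/12 + 1 = 7.0000.
        Var[R] = 2*n_A*n_B*(2*n_A*n_B - n_A - n_B) / ((n_A+n_B)^2 * (n_A+n_B-1)) = 4320/1584 = 2.7273.
        SD[R] = 1.6514.
Step 4: Continuity-corrected z = (R + 0.5 - E[R]) / SD[R] = (6 + 0.5 - 7.0000) / 1.6514 = -0.3028.
Step 5: Two-sided p-value via normal approximation = 2*(1 - Phi(|z|)) = 0.762069.
Step 6: alpha = 0.05. fail to reject H0.

R = 6, z = -0.3028, p = 0.762069, fail to reject H0.


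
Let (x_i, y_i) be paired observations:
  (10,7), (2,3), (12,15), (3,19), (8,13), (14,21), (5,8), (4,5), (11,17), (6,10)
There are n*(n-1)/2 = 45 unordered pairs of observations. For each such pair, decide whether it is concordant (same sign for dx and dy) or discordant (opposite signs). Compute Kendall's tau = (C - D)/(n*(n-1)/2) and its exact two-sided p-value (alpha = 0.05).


Step 1: Enumerate the 45 unordered pairs (i,j) with i<j and classify each by sign(x_j-x_i) * sign(y_j-y_i).
  (1,2):dx=-8,dy=-4->C; (1,3):dx=+2,dy=+8->C; (1,4):dx=-7,dy=+12->D; (1,5):dx=-2,dy=+6->D
  (1,6):dx=+4,dy=+14->C; (1,7):dx=-5,dy=+1->D; (1,8):dx=-6,dy=-2->C; (1,9):dx=+1,dy=+10->C
  (1,10):dx=-4,dy=+3->D; (2,3):dx=+10,dy=+12->C; (2,4):dx=+1,dy=+16->C; (2,5):dx=+6,dy=+10->C
  (2,6):dx=+12,dy=+18->C; (2,7):dx=+3,dy=+5->C; (2,8):dx=+2,dy=+2->C; (2,9):dx=+9,dy=+14->C
  (2,10):dx=+4,dy=+7->C; (3,4):dx=-9,dy=+4->D; (3,5):dx=-4,dy=-2->C; (3,6):dx=+2,dy=+6->C
  (3,7):dx=-7,dy=-7->C; (3,8):dx=-8,dy=-10->C; (3,9):dx=-1,dy=+2->D; (3,10):dx=-6,dy=-5->C
  (4,5):dx=+5,dy=-6->D; (4,6):dx=+11,dy=+2->C; (4,7):dx=+2,dy=-11->D; (4,8):dx=+1,dy=-14->D
  (4,9):dx=+8,dy=-2->D; (4,10):dx=+3,dy=-9->D; (5,6):dx=+6,dy=+8->C; (5,7):dx=-3,dy=-5->C
  (5,8):dx=-4,dy=-8->C; (5,9):dx=+3,dy=+4->C; (5,10):dx=-2,dy=-3->C; (6,7):dx=-9,dy=-13->C
  (6,8):dx=-10,dy=-16->C; (6,9):dx=-3,dy=-4->C; (6,10):dx=-8,dy=-11->C; (7,8):dx=-1,dy=-3->C
  (7,9):dx=+6,dy=+9->C; (7,10):dx=+1,dy=+2->C; (8,9):dx=+7,dy=+12->C; (8,10):dx=+2,dy=+5->C
  (9,10):dx=-5,dy=-7->C
Step 2: C = 34, D = 11, total pairs = 45.
Step 3: tau = (C - D)/(n(n-1)/2) = (34 - 11)/45 = 0.511111.
Step 4: Exact two-sided p-value (enumerate n! = 3628800 permutations of y under H0): p = 0.046623.
Step 5: alpha = 0.05. reject H0.

tau_b = 0.5111 (C=34, D=11), p = 0.046623, reject H0.


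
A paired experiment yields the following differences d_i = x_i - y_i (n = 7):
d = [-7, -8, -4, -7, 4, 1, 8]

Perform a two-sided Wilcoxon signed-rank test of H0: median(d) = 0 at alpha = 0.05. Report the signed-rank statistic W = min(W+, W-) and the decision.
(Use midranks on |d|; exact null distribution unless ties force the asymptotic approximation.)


Step 1: Drop any zero differences (none here) and take |d_i|.
|d| = [7, 8, 4, 7, 4, 1, 8]
Step 2: Midrank |d_i| (ties get averaged ranks).
ranks: |7|->4.5, |8|->6.5, |4|->2.5, |7|->4.5, |4|->2.5, |1|->1, |8|->6.5
Step 3: Attach original signs; sum ranks with positive sign and with negative sign.
W+ = 2.5 + 1 + 6.5 = 10
W- = 4.5 + 6.5 + 2.5 + 4.5 = 18
(Check: W+ + W- = 28 should equal n(n+1)/2 = 28.)
Step 4: Test statistic W = min(W+, W-) = 10.
Step 5: Ties in |d|, so use the tie-corrected normal approximation.
        E[W] = n(n+1)/4 = 7*8/4 = 14.
        Tie groups: |d|=4 (t=2), |d|=7 (t=2), |d|=8 (t=2); sum(t^3 - t) = 18.
        Var[W] = n(n+1)(2n+1)/24 - sum(t^3-t)/48 = 840/24 - 18/48 = 34.625.
        z = (W - E[W]) / sqrt(Var[W]) = (10 - 14) / 5.8843 = -0.6798.
        Two-sided p = 2*Phi(z) = 0.496647.
Step 6: alpha = 0.05. fail to reject H0.

W+ = 10, W- = 18, W = min = 10, p = 0.496647, fail to reject H0.


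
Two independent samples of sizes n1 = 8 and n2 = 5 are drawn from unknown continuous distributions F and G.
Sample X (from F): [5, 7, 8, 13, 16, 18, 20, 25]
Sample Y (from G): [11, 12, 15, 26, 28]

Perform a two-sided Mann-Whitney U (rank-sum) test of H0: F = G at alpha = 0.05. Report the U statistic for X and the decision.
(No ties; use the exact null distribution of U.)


Step 1: Combine and sort all 13 observations; assign midranks.
sorted (value, group): (5,X), (7,X), (8,X), (11,Y), (12,Y), (13,X), (15,Y), (16,X), (18,X), (20,X), (25,X), (26,Y), (28,Y)
ranks: 5->1, 7->2, 8->3, 11->4, 12->5, 13->6, 15->7, 16->8, 18->9, 20->10, 25->11, 26->12, 28->13
Step 2: Rank sum for X: R1 = 1 + 2 + 3 + 6 + 8 + 9 + 10 + 11 = 50.
Step 3: U_X = R1 - n1(n1+1)/2 = 50 - 8*9/2 = 50 - 36 = 14.
       U_Y = n1*n2 - U_X = 40 - 14 = 26.
Step 4: No ties, so the exact null distribution of U (based on enumerating the C(13,8) = 1287 equally likely rank assignments) gives the two-sided p-value.
Step 5: p-value = 0.435120; compare to alpha = 0.05. fail to reject H0.

U_X = 14, p = 0.435120, fail to reject H0 at alpha = 0.05.


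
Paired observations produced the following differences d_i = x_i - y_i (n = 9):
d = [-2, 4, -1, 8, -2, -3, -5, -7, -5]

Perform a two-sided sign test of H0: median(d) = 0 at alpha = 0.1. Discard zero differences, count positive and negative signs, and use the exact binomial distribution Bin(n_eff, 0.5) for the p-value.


Step 1: Discard zero differences. Original n = 9; n_eff = number of nonzero differences = 9.
Nonzero differences (with sign): -2, +4, -1, +8, -2, -3, -5, -7, -5
Step 2: Count signs: positive = 2, negative = 7.
Step 3: Under H0: P(positive) = 0.5, so the number of positives S ~ Bin(9, 0.5).
Step 4: Two-sided exact p-value = sum of Bin(9,0.5) probabilities at or below the observed probability = 0.179688.
Step 5: alpha = 0.1. fail to reject H0.

n_eff = 9, pos = 2, neg = 7, p = 0.179688, fail to reject H0.


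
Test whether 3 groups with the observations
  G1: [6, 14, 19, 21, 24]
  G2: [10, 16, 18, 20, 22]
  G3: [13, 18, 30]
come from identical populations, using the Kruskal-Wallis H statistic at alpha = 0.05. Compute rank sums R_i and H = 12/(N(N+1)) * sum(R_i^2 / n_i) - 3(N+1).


Step 1: Combine all N = 13 observations and assign midranks.
sorted (value, group, rank): (6,G1,1), (10,G2,2), (13,G3,3), (14,G1,4), (16,G2,5), (18,G2,6.5), (18,G3,6.5), (19,G1,8), (20,G2,9), (21,G1,10), (22,G2,11), (24,G1,12), (30,G3,13)
Step 2: Sum ranks within each group.
R_1 = 35 (n_1 = 5)
R_2 = 33.5 (n_2 = 5)
R_3 = 22.5 (n_3 = 3)
Step 3: H = 12/(N(N+1)) * sum(R_i^2/n_i) - 3(N+1)
     = 12/(13*14) * (35^2/5 + 33.5^2/5 + 22.5^2/3) - 3*14
     = 0.065934 * 638.2 - 42
     = 0.079121.
Step 4: Ties present; correction factor C = 1 - 6/(13^3 - 13) = 0.997253. Corrected H = 0.079121 / 0.997253 = 0.079339.
Step 5: Under H0, H ~ chi^2(2); p-value = 0.961107.
Step 6: alpha = 0.05. fail to reject H0.

H = 0.0793, df = 2, p = 0.961107, fail to reject H0.


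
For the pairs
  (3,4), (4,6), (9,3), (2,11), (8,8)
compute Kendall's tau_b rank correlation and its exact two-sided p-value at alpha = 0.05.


Step 1: Enumerate the 10 unordered pairs (i,j) with i<j and classify each by sign(x_j-x_i) * sign(y_j-y_i).
  (1,2):dx=+1,dy=+2->C; (1,3):dx=+6,dy=-1->D; (1,4):dx=-1,dy=+7->D; (1,5):dx=+5,dy=+4->C
  (2,3):dx=+5,dy=-3->D; (2,4):dx=-2,dy=+5->D; (2,5):dx=+4,dy=+2->C; (3,4):dx=-7,dy=+8->D
  (3,5):dx=-1,dy=+5->D; (4,5):dx=+6,dy=-3->D
Step 2: C = 3, D = 7, total pairs = 10.
Step 3: tau = (C - D)/(n(n-1)/2) = (3 - 7)/10 = -0.400000.
Step 4: Exact two-sided p-value (enumerate n! = 120 permutations of y under H0): p = 0.483333.
Step 5: alpha = 0.05. fail to reject H0.

tau_b = -0.4000 (C=3, D=7), p = 0.483333, fail to reject H0.


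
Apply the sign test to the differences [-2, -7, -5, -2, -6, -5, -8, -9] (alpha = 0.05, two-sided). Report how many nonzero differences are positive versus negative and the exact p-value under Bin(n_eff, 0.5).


Step 1: Discard zero differences. Original n = 8; n_eff = number of nonzero differences = 8.
Nonzero differences (with sign): -2, -7, -5, -2, -6, -5, -8, -9
Step 2: Count signs: positive = 0, negative = 8.
Step 3: Under H0: P(positive) = 0.5, so the number of positives S ~ Bin(8, 0.5).
Step 4: Two-sided exact p-value = sum of Bin(8,0.5) probabilities at or below the observed probability = 0.007812.
Step 5: alpha = 0.05. reject H0.

n_eff = 8, pos = 0, neg = 8, p = 0.007812, reject H0.


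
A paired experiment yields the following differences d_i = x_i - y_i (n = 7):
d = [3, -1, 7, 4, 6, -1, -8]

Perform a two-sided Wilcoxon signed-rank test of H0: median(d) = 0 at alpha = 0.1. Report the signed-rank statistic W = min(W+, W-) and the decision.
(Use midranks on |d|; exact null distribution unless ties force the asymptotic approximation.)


Step 1: Drop any zero differences (none here) and take |d_i|.
|d| = [3, 1, 7, 4, 6, 1, 8]
Step 2: Midrank |d_i| (ties get averaged ranks).
ranks: |3|->3, |1|->1.5, |7|->6, |4|->4, |6|->5, |1|->1.5, |8|->7
Step 3: Attach original signs; sum ranks with positive sign and with negative sign.
W+ = 3 + 6 + 4 + 5 = 18
W- = 1.5 + 1.5 + 7 = 10
(Check: W+ + W- = 28 should equal n(n+1)/2 = 28.)
Step 4: Test statistic W = min(W+, W-) = 10.
Step 5: Ties in |d|, so use the tie-corrected normal approximation.
        E[W] = n(n+1)/4 = 7*8/4 = 14.
        Tie groups: |d|=1 (t=2); sum(t^3 - t) = 6.
        Var[W] = n(n+1)(2n+1)/24 - sum(t^3-t)/48 = 840/24 - 6/48 = 34.875.
        z = (W - E[W]) / sqrt(Var[W]) = (10 - 14) / 5.9055 = -0.6773.
        Two-sided p = 2*Phi(z) = 0.498194.
Step 6: alpha = 0.1. fail to reject H0.

W+ = 18, W- = 10, W = min = 10, p = 0.498194, fail to reject H0.


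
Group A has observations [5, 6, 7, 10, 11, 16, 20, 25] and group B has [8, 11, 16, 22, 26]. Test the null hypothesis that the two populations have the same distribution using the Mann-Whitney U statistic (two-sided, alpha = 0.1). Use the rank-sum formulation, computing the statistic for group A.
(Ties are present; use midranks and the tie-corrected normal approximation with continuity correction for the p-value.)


Step 1: Combine and sort all 13 observations; assign midranks.
sorted (value, group): (5,X), (6,X), (7,X), (8,Y), (10,X), (11,X), (11,Y), (16,X), (16,Y), (20,X), (22,Y), (25,X), (26,Y)
ranks: 5->1, 6->2, 7->3, 8->4, 10->5, 11->6.5, 11->6.5, 16->8.5, 16->8.5, 20->10, 22->11, 25->12, 26->13
Step 2: Rank sum for X: R1 = 1 + 2 + 3 + 5 + 6.5 + 8.5 + 10 + 12 = 48.
Step 3: U_X = R1 - n1(n1+1)/2 = 48 - 8*9/2 = 48 - 36 = 12.
       U_Y = n1*n2 - U_X = 40 - 12 = 28.
Step 4: Ties are present, so use the tie-corrected normal approximation (with continuity correction) for the p-value.
Step 5: p-value = 0.270933; compare to alpha = 0.1. fail to reject H0.

U_X = 12, p = 0.270933, fail to reject H0 at alpha = 0.1.


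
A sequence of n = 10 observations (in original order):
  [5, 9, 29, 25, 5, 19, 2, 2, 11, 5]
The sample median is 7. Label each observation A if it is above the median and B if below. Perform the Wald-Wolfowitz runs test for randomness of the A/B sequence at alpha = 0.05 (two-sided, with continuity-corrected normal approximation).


Step 1: Compute median = 7; label A = above, B = below.
Labels in order: BAAABABBAB  (n_A = 5, n_B = 5)
Step 2: Count runs R = 7.
Step 3: Under H0 (random ordering), E[R] = 2*n_A*n_B/(n_A+n_B) + 1 = 2*5*5/10 + 1 = 6.0000.
        Var[R] = 2*n_A*n_B*(2*n_A*n_B - n_A - n_B) / ((n_A+n_B)^2 * (n_A+n_B-1)) = 2000/900 = 2.2222.
        SD[R] = 1.4907.
Step 4: Continuity-corrected z = (R - 0.5 - E[R]) / SD[R] = (7 - 0.5 - 6.0000) / 1.4907 = 0.3354.
Step 5: Two-sided p-value via normal approximation = 2*(1 - Phi(|z|)) = 0.737316.
Step 6: alpha = 0.05. fail to reject H0.

R = 7, z = 0.3354, p = 0.737316, fail to reject H0.


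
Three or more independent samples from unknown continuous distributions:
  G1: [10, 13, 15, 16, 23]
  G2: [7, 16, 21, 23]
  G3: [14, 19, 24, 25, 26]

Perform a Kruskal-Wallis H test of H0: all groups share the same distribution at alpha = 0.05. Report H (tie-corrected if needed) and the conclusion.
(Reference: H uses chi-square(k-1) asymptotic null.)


Step 1: Combine all N = 14 observations and assign midranks.
sorted (value, group, rank): (7,G2,1), (10,G1,2), (13,G1,3), (14,G3,4), (15,G1,5), (16,G1,6.5), (16,G2,6.5), (19,G3,8), (21,G2,9), (23,G1,10.5), (23,G2,10.5), (24,G3,12), (25,G3,13), (26,G3,14)
Step 2: Sum ranks within each group.
R_1 = 27 (n_1 = 5)
R_2 = 27 (n_2 = 4)
R_3 = 51 (n_3 = 5)
Step 3: H = 12/(N(N+1)) * sum(R_i^2/n_i) - 3(N+1)
     = 12/(14*15) * (27^2/5 + 27^2/4 + 51^2/5) - 3*15
     = 0.057143 * 848.25 - 45
     = 3.471429.
Step 4: Ties present; correction factor C = 1 - 12/(14^3 - 14) = 0.995604. Corrected H = 3.471429 / 0.995604 = 3.486755.
Step 5: Under H0, H ~ chi^2(2); p-value = 0.174929.
Step 6: alpha = 0.05. fail to reject H0.

H = 3.4868, df = 2, p = 0.174929, fail to reject H0.


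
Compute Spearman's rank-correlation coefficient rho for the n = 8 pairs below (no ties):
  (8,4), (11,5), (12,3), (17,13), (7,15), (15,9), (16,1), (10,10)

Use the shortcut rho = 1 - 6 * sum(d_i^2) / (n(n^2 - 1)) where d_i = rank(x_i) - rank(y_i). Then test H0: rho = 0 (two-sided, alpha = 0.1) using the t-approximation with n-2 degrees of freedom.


Step 1: Rank x and y separately (midranks; no ties here).
rank(x): 8->2, 11->4, 12->5, 17->8, 7->1, 15->6, 16->7, 10->3
rank(y): 4->3, 5->4, 3->2, 13->7, 15->8, 9->5, 1->1, 10->6
Step 2: d_i = R_x(i) - R_y(i); compute d_i^2.
  (2-3)^2=1, (4-4)^2=0, (5-2)^2=9, (8-7)^2=1, (1-8)^2=49, (6-5)^2=1, (7-1)^2=36, (3-6)^2=9
sum(d^2) = 106.
Step 3: rho = 1 - 6*106 / (8*(8^2 - 1)) = 1 - 636/504 = -0.261905.
Step 4: Under H0, t = rho * sqrt((n-2)/(1-rho^2)) = -0.6647 ~ t(6).
Step 5: Two-sided p-value from the t-distribution with 6 df = 0.530923.
Step 6: alpha = 0.1. fail to reject H0.

rho = -0.2619, p = 0.530923, fail to reject H0 at alpha = 0.1.


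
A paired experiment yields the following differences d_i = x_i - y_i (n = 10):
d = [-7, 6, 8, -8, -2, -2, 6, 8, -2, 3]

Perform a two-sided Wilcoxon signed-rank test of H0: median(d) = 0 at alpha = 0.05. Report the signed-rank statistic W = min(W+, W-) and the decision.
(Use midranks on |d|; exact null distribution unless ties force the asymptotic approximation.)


Step 1: Drop any zero differences (none here) and take |d_i|.
|d| = [7, 6, 8, 8, 2, 2, 6, 8, 2, 3]
Step 2: Midrank |d_i| (ties get averaged ranks).
ranks: |7|->7, |6|->5.5, |8|->9, |8|->9, |2|->2, |2|->2, |6|->5.5, |8|->9, |2|->2, |3|->4
Step 3: Attach original signs; sum ranks with positive sign and with negative sign.
W+ = 5.5 + 9 + 5.5 + 9 + 4 = 33
W- = 7 + 9 + 2 + 2 + 2 = 22
(Check: W+ + W- = 55 should equal n(n+1)/2 = 55.)
Step 4: Test statistic W = min(W+, W-) = 22.
Step 5: Ties in |d|, so use the tie-corrected normal approximation.
        E[W] = n(n+1)/4 = 10*11/4 = 27.5.
        Tie groups: |d|=2 (t=3), |d|=6 (t=2), |d|=8 (t=3); sum(t^3 - t) = 54.
        Var[W] = n(n+1)(2n+1)/24 - sum(t^3-t)/48 = 2310/24 - 54/48 = 95.125.
        z = (W - E[W]) / sqrt(Var[W]) = (22 - 27.5) / 9.7532 = -0.5639.
        Two-sided p = 2*Phi(z) = 0.572810.
Step 6: alpha = 0.05. fail to reject H0.

W+ = 33, W- = 22, W = min = 22, p = 0.572810, fail to reject H0.


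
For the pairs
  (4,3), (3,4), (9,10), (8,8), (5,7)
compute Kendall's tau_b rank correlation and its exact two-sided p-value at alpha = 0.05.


Step 1: Enumerate the 10 unordered pairs (i,j) with i<j and classify each by sign(x_j-x_i) * sign(y_j-y_i).
  (1,2):dx=-1,dy=+1->D; (1,3):dx=+5,dy=+7->C; (1,4):dx=+4,dy=+5->C; (1,5):dx=+1,dy=+4->C
  (2,3):dx=+6,dy=+6->C; (2,4):dx=+5,dy=+4->C; (2,5):dx=+2,dy=+3->C; (3,4):dx=-1,dy=-2->C
  (3,5):dx=-4,dy=-3->C; (4,5):dx=-3,dy=-1->C
Step 2: C = 9, D = 1, total pairs = 10.
Step 3: tau = (C - D)/(n(n-1)/2) = (9 - 1)/10 = 0.800000.
Step 4: Exact two-sided p-value (enumerate n! = 120 permutations of y under H0): p = 0.083333.
Step 5: alpha = 0.05. fail to reject H0.

tau_b = 0.8000 (C=9, D=1), p = 0.083333, fail to reject H0.


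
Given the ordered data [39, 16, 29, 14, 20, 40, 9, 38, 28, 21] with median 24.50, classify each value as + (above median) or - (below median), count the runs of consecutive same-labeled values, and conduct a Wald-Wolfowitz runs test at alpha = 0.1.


Step 1: Compute median = 24.50; label A = above, B = below.
Labels in order: ABABBABAAB  (n_A = 5, n_B = 5)
Step 2: Count runs R = 8.
Step 3: Under H0 (random ordering), E[R] = 2*n_A*n_B/(n_A+n_B) + 1 = 2*5*5/10 + 1 = 6.0000.
        Var[R] = 2*n_A*n_B*(2*n_A*n_B - n_A - n_B) / ((n_A+n_B)^2 * (n_A+n_B-1)) = 2000/900 = 2.2222.
        SD[R] = 1.4907.
Step 4: Continuity-corrected z = (R - 0.5 - E[R]) / SD[R] = (8 - 0.5 - 6.0000) / 1.4907 = 1.0062.
Step 5: Two-sided p-value via normal approximation = 2*(1 - Phi(|z|)) = 0.314305.
Step 6: alpha = 0.1. fail to reject H0.

R = 8, z = 1.0062, p = 0.314305, fail to reject H0.


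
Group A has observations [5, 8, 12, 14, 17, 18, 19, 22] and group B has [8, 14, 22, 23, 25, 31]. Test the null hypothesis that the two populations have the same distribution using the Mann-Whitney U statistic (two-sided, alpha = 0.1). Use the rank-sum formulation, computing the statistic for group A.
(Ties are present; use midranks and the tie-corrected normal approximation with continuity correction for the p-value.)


Step 1: Combine and sort all 14 observations; assign midranks.
sorted (value, group): (5,X), (8,X), (8,Y), (12,X), (14,X), (14,Y), (17,X), (18,X), (19,X), (22,X), (22,Y), (23,Y), (25,Y), (31,Y)
ranks: 5->1, 8->2.5, 8->2.5, 12->4, 14->5.5, 14->5.5, 17->7, 18->8, 19->9, 22->10.5, 22->10.5, 23->12, 25->13, 31->14
Step 2: Rank sum for X: R1 = 1 + 2.5 + 4 + 5.5 + 7 + 8 + 9 + 10.5 = 47.5.
Step 3: U_X = R1 - n1(n1+1)/2 = 47.5 - 8*9/2 = 47.5 - 36 = 11.5.
       U_Y = n1*n2 - U_X = 48 - 11.5 = 36.5.
Step 4: Ties are present, so use the tie-corrected normal approximation (with continuity correction) for the p-value.
Step 5: p-value = 0.120107; compare to alpha = 0.1. fail to reject H0.

U_X = 11.5, p = 0.120107, fail to reject H0 at alpha = 0.1.


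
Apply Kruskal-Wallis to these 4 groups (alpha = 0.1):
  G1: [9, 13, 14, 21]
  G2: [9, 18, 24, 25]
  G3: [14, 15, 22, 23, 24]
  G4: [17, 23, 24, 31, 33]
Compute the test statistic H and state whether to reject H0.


Step 1: Combine all N = 18 observations and assign midranks.
sorted (value, group, rank): (9,G1,1.5), (9,G2,1.5), (13,G1,3), (14,G1,4.5), (14,G3,4.5), (15,G3,6), (17,G4,7), (18,G2,8), (21,G1,9), (22,G3,10), (23,G3,11.5), (23,G4,11.5), (24,G2,14), (24,G3,14), (24,G4,14), (25,G2,16), (31,G4,17), (33,G4,18)
Step 2: Sum ranks within each group.
R_1 = 18 (n_1 = 4)
R_2 = 39.5 (n_2 = 4)
R_3 = 46 (n_3 = 5)
R_4 = 67.5 (n_4 = 5)
Step 3: H = 12/(N(N+1)) * sum(R_i^2/n_i) - 3(N+1)
     = 12/(18*19) * (18^2/4 + 39.5^2/4 + 46^2/5 + 67.5^2/5) - 3*19
     = 0.035088 * 1805.51 - 57
     = 6.351316.
Step 4: Ties present; correction factor C = 1 - 42/(18^3 - 18) = 0.992776. Corrected H = 6.351316 / 0.992776 = 6.397531.
Step 5: Under H0, H ~ chi^2(3); p-value = 0.093792.
Step 6: alpha = 0.1. reject H0.

H = 6.3975, df = 3, p = 0.093792, reject H0.


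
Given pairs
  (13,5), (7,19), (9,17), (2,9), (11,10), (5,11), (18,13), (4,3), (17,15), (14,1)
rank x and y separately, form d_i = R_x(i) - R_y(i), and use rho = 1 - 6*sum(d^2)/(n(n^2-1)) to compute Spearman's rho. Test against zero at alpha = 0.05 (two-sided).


Step 1: Rank x and y separately (midranks; no ties here).
rank(x): 13->7, 7->4, 9->5, 2->1, 11->6, 5->3, 18->10, 4->2, 17->9, 14->8
rank(y): 5->3, 19->10, 17->9, 9->4, 10->5, 11->6, 13->7, 3->2, 15->8, 1->1
Step 2: d_i = R_x(i) - R_y(i); compute d_i^2.
  (7-3)^2=16, (4-10)^2=36, (5-9)^2=16, (1-4)^2=9, (6-5)^2=1, (3-6)^2=9, (10-7)^2=9, (2-2)^2=0, (9-8)^2=1, (8-1)^2=49
sum(d^2) = 146.
Step 3: rho = 1 - 6*146 / (10*(10^2 - 1)) = 1 - 876/990 = 0.115152.
Step 4: Under H0, t = rho * sqrt((n-2)/(1-rho^2)) = 0.3279 ~ t(8).
Step 5: Two-sided p-value from the t-distribution with 8 df = 0.751420.
Step 6: alpha = 0.05. fail to reject H0.

rho = 0.1152, p = 0.751420, fail to reject H0 at alpha = 0.05.


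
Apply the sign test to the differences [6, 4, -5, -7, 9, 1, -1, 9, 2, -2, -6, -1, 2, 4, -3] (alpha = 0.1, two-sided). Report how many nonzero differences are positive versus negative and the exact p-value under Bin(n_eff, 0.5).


Step 1: Discard zero differences. Original n = 15; n_eff = number of nonzero differences = 15.
Nonzero differences (with sign): +6, +4, -5, -7, +9, +1, -1, +9, +2, -2, -6, -1, +2, +4, -3
Step 2: Count signs: positive = 8, negative = 7.
Step 3: Under H0: P(positive) = 0.5, so the number of positives S ~ Bin(15, 0.5).
Step 4: Two-sided exact p-value = sum of Bin(15,0.5) probabilities at or below the observed probability = 1.000000.
Step 5: alpha = 0.1. fail to reject H0.

n_eff = 15, pos = 8, neg = 7, p = 1.000000, fail to reject H0.


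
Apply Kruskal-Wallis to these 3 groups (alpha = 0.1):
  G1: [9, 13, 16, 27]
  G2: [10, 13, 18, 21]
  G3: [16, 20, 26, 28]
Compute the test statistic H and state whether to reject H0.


Step 1: Combine all N = 12 observations and assign midranks.
sorted (value, group, rank): (9,G1,1), (10,G2,2), (13,G1,3.5), (13,G2,3.5), (16,G1,5.5), (16,G3,5.5), (18,G2,7), (20,G3,8), (21,G2,9), (26,G3,10), (27,G1,11), (28,G3,12)
Step 2: Sum ranks within each group.
R_1 = 21 (n_1 = 4)
R_2 = 21.5 (n_2 = 4)
R_3 = 35.5 (n_3 = 4)
Step 3: H = 12/(N(N+1)) * sum(R_i^2/n_i) - 3(N+1)
     = 12/(12*13) * (21^2/4 + 21.5^2/4 + 35.5^2/4) - 3*13
     = 0.076923 * 540.875 - 39
     = 2.605769.
Step 4: Ties present; correction factor C = 1 - 12/(12^3 - 12) = 0.993007. Corrected H = 2.605769 / 0.993007 = 2.624120.
Step 5: Under H0, H ~ chi^2(2); p-value = 0.269265.
Step 6: alpha = 0.1. fail to reject H0.

H = 2.6241, df = 2, p = 0.269265, fail to reject H0.


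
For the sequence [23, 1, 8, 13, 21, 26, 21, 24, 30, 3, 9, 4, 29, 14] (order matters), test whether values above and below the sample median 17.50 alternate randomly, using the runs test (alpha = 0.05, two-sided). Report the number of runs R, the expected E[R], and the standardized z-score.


Step 1: Compute median = 17.50; label A = above, B = below.
Labels in order: ABBBAAAAABBBAB  (n_A = 7, n_B = 7)
Step 2: Count runs R = 6.
Step 3: Under H0 (random ordering), E[R] = 2*n_A*n_B/(n_A+n_B) + 1 = 2*7*7/14 + 1 = 8.0000.
        Var[R] = 2*n_A*n_B*(2*n_A*n_B - n_A - n_B) / ((n_A+n_B)^2 * (n_A+n_B-1)) = 8232/2548 = 3.2308.
        SD[R] = 1.7974.
Step 4: Continuity-corrected z = (R + 0.5 - E[R]) / SD[R] = (6 + 0.5 - 8.0000) / 1.7974 = -0.8345.
Step 5: Two-sided p-value via normal approximation = 2*(1 - Phi(|z|)) = 0.403986.
Step 6: alpha = 0.05. fail to reject H0.

R = 6, z = -0.8345, p = 0.403986, fail to reject H0.


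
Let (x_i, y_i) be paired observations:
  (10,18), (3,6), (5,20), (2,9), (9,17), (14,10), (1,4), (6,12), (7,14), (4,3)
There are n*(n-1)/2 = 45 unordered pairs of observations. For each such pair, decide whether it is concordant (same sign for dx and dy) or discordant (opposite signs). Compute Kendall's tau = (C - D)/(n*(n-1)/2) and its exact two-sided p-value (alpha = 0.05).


Step 1: Enumerate the 45 unordered pairs (i,j) with i<j and classify each by sign(x_j-x_i) * sign(y_j-y_i).
  (1,2):dx=-7,dy=-12->C; (1,3):dx=-5,dy=+2->D; (1,4):dx=-8,dy=-9->C; (1,5):dx=-1,dy=-1->C
  (1,6):dx=+4,dy=-8->D; (1,7):dx=-9,dy=-14->C; (1,8):dx=-4,dy=-6->C; (1,9):dx=-3,dy=-4->C
  (1,10):dx=-6,dy=-15->C; (2,3):dx=+2,dy=+14->C; (2,4):dx=-1,dy=+3->D; (2,5):dx=+6,dy=+11->C
  (2,6):dx=+11,dy=+4->C; (2,7):dx=-2,dy=-2->C; (2,8):dx=+3,dy=+6->C; (2,9):dx=+4,dy=+8->C
  (2,10):dx=+1,dy=-3->D; (3,4):dx=-3,dy=-11->C; (3,5):dx=+4,dy=-3->D; (3,6):dx=+9,dy=-10->D
  (3,7):dx=-4,dy=-16->C; (3,8):dx=+1,dy=-8->D; (3,9):dx=+2,dy=-6->D; (3,10):dx=-1,dy=-17->C
  (4,5):dx=+7,dy=+8->C; (4,6):dx=+12,dy=+1->C; (4,7):dx=-1,dy=-5->C; (4,8):dx=+4,dy=+3->C
  (4,9):dx=+5,dy=+5->C; (4,10):dx=+2,dy=-6->D; (5,6):dx=+5,dy=-7->D; (5,7):dx=-8,dy=-13->C
  (5,8):dx=-3,dy=-5->C; (5,9):dx=-2,dy=-3->C; (5,10):dx=-5,dy=-14->C; (6,7):dx=-13,dy=-6->C
  (6,8):dx=-8,dy=+2->D; (6,9):dx=-7,dy=+4->D; (6,10):dx=-10,dy=-7->C; (7,8):dx=+5,dy=+8->C
  (7,9):dx=+6,dy=+10->C; (7,10):dx=+3,dy=-1->D; (8,9):dx=+1,dy=+2->C; (8,10):dx=-2,dy=-9->C
  (9,10):dx=-3,dy=-11->C
Step 2: C = 32, D = 13, total pairs = 45.
Step 3: tau = (C - D)/(n(n-1)/2) = (32 - 13)/45 = 0.422222.
Step 4: Exact two-sided p-value (enumerate n! = 3628800 permutations of y under H0): p = 0.108313.
Step 5: alpha = 0.05. fail to reject H0.

tau_b = 0.4222 (C=32, D=13), p = 0.108313, fail to reject H0.


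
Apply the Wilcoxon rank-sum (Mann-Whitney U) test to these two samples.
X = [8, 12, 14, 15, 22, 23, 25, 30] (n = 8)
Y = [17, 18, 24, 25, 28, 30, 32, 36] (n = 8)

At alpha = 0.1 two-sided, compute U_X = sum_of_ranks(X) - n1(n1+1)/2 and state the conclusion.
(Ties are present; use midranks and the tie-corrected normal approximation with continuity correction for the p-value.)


Step 1: Combine and sort all 16 observations; assign midranks.
sorted (value, group): (8,X), (12,X), (14,X), (15,X), (17,Y), (18,Y), (22,X), (23,X), (24,Y), (25,X), (25,Y), (28,Y), (30,X), (30,Y), (32,Y), (36,Y)
ranks: 8->1, 12->2, 14->3, 15->4, 17->5, 18->6, 22->7, 23->8, 24->9, 25->10.5, 25->10.5, 28->12, 30->13.5, 30->13.5, 32->15, 36->16
Step 2: Rank sum for X: R1 = 1 + 2 + 3 + 4 + 7 + 8 + 10.5 + 13.5 = 49.
Step 3: U_X = R1 - n1(n1+1)/2 = 49 - 8*9/2 = 49 - 36 = 13.
       U_Y = n1*n2 - U_X = 64 - 13 = 51.
Step 4: Ties are present, so use the tie-corrected normal approximation (with continuity correction) for the p-value.
Step 5: p-value = 0.051685; compare to alpha = 0.1. reject H0.

U_X = 13, p = 0.051685, reject H0 at alpha = 0.1.


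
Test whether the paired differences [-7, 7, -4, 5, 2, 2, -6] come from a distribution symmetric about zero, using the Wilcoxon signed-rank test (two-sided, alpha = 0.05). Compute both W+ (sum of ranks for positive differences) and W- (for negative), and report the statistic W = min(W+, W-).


Step 1: Drop any zero differences (none here) and take |d_i|.
|d| = [7, 7, 4, 5, 2, 2, 6]
Step 2: Midrank |d_i| (ties get averaged ranks).
ranks: |7|->6.5, |7|->6.5, |4|->3, |5|->4, |2|->1.5, |2|->1.5, |6|->5
Step 3: Attach original signs; sum ranks with positive sign and with negative sign.
W+ = 6.5 + 4 + 1.5 + 1.5 = 13.5
W- = 6.5 + 3 + 5 = 14.5
(Check: W+ + W- = 28 should equal n(n+1)/2 = 28.)
Step 4: Test statistic W = min(W+, W-) = 13.5.
Step 5: Ties in |d|, so use the tie-corrected normal approximation.
        E[W] = n(n+1)/4 = 7*8/4 = 14.
        Tie groups: |d|=2 (t=2), |d|=7 (t=2); sum(t^3 - t) = 12.
        Var[W] = n(n+1)(2n+1)/24 - sum(t^3-t)/48 = 840/24 - 12/48 = 34.75.
        z = (W - E[W]) / sqrt(Var[W]) = (13.5 - 14) / 5.8949 = -0.0848.
        Two-sided p = 2*Phi(z) = 0.932405.
Step 6: alpha = 0.05. fail to reject H0.

W+ = 13.5, W- = 14.5, W = min = 13.5, p = 0.932405, fail to reject H0.


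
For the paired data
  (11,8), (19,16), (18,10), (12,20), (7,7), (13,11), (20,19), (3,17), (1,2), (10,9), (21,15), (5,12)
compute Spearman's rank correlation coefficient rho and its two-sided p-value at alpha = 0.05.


Step 1: Rank x and y separately (midranks; no ties here).
rank(x): 11->6, 19->10, 18->9, 12->7, 7->4, 13->8, 20->11, 3->2, 1->1, 10->5, 21->12, 5->3
rank(y): 8->3, 16->9, 10->5, 20->12, 7->2, 11->6, 19->11, 17->10, 2->1, 9->4, 15->8, 12->7
Step 2: d_i = R_x(i) - R_y(i); compute d_i^2.
  (6-3)^2=9, (10-9)^2=1, (9-5)^2=16, (7-12)^2=25, (4-2)^2=4, (8-6)^2=4, (11-11)^2=0, (2-10)^2=64, (1-1)^2=0, (5-4)^2=1, (12-8)^2=16, (3-7)^2=16
sum(d^2) = 156.
Step 3: rho = 1 - 6*156 / (12*(12^2 - 1)) = 1 - 936/1716 = 0.454545.
Step 4: Under H0, t = rho * sqrt((n-2)/(1-rho^2)) = 1.6137 ~ t(10).
Step 5: Two-sided p-value from the t-distribution with 10 df = 0.137658.
Step 6: alpha = 0.05. fail to reject H0.

rho = 0.4545, p = 0.137658, fail to reject H0 at alpha = 0.05.


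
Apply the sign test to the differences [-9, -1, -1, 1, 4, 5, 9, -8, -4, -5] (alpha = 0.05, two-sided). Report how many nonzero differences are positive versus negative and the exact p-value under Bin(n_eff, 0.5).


Step 1: Discard zero differences. Original n = 10; n_eff = number of nonzero differences = 10.
Nonzero differences (with sign): -9, -1, -1, +1, +4, +5, +9, -8, -4, -5
Step 2: Count signs: positive = 4, negative = 6.
Step 3: Under H0: P(positive) = 0.5, so the number of positives S ~ Bin(10, 0.5).
Step 4: Two-sided exact p-value = sum of Bin(10,0.5) probabilities at or below the observed probability = 0.753906.
Step 5: alpha = 0.05. fail to reject H0.

n_eff = 10, pos = 4, neg = 6, p = 0.753906, fail to reject H0.


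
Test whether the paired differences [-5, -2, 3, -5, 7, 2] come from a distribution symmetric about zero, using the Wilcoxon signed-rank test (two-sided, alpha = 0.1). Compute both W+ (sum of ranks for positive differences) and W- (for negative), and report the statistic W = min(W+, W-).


Step 1: Drop any zero differences (none here) and take |d_i|.
|d| = [5, 2, 3, 5, 7, 2]
Step 2: Midrank |d_i| (ties get averaged ranks).
ranks: |5|->4.5, |2|->1.5, |3|->3, |5|->4.5, |7|->6, |2|->1.5
Step 3: Attach original signs; sum ranks with positive sign and with negative sign.
W+ = 3 + 6 + 1.5 = 10.5
W- = 4.5 + 1.5 + 4.5 = 10.5
(Check: W+ + W- = 21 should equal n(n+1)/2 = 21.)
Step 4: Test statistic W = min(W+, W-) = 10.5.
Step 5: Ties in |d|, so use the tie-corrected normal approximation.
        E[W] = n(n+1)/4 = 6*7/4 = 10.5.
        Tie groups: |d|=2 (t=2), |d|=5 (t=2); sum(t^3 - t) = 12.
        Var[W] = n(n+1)(2n+1)/24 - sum(t^3-t)/48 = 546/24 - 12/48 = 22.5.
        z = (W - E[W]) / sqrt(Var[W]) = (10.5 - 10.5) / 4.7434 = 0.0000.
        Two-sided p = 2*Phi(z) = 1.000000.
Step 6: alpha = 0.1. fail to reject H0.

W+ = 10.5, W- = 10.5, W = min = 10.5, p = 1.000000, fail to reject H0.


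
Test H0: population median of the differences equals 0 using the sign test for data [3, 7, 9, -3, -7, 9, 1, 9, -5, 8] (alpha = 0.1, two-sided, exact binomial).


Step 1: Discard zero differences. Original n = 10; n_eff = number of nonzero differences = 10.
Nonzero differences (with sign): +3, +7, +9, -3, -7, +9, +1, +9, -5, +8
Step 2: Count signs: positive = 7, negative = 3.
Step 3: Under H0: P(positive) = 0.5, so the number of positives S ~ Bin(10, 0.5).
Step 4: Two-sided exact p-value = sum of Bin(10,0.5) probabilities at or below the observed probability = 0.343750.
Step 5: alpha = 0.1. fail to reject H0.

n_eff = 10, pos = 7, neg = 3, p = 0.343750, fail to reject H0.


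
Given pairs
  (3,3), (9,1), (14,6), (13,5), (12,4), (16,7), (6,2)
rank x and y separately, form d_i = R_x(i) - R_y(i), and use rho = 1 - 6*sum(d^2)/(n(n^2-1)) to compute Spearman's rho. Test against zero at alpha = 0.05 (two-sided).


Step 1: Rank x and y separately (midranks; no ties here).
rank(x): 3->1, 9->3, 14->6, 13->5, 12->4, 16->7, 6->2
rank(y): 3->3, 1->1, 6->6, 5->5, 4->4, 7->7, 2->2
Step 2: d_i = R_x(i) - R_y(i); compute d_i^2.
  (1-3)^2=4, (3-1)^2=4, (6-6)^2=0, (5-5)^2=0, (4-4)^2=0, (7-7)^2=0, (2-2)^2=0
sum(d^2) = 8.
Step 3: rho = 1 - 6*8 / (7*(7^2 - 1)) = 1 - 48/336 = 0.857143.
Step 4: Under H0, t = rho * sqrt((n-2)/(1-rho^2)) = 3.7210 ~ t(5).
Step 5: Two-sided p-value from the t-distribution with 5 df = 0.013697.
Step 6: alpha = 0.05. reject H0.

rho = 0.8571, p = 0.013697, reject H0 at alpha = 0.05.
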